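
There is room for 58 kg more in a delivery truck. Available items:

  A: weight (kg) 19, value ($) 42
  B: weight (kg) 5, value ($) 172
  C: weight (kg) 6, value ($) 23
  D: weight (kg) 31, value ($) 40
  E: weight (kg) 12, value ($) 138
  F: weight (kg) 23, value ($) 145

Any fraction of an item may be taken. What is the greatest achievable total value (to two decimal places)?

Greedy by value/weight ratio, highest first.
Ratios (sorted): B 34.40, E 11.50, F 6.30, C 3.83, A 2.21, D 1.29
take B (5 @ 172); take E (12 @ 138); take F (23 @ 145); take C (6 @ 23); take 12/19 of A → 26.53. Capacity used 58/58.
Total value = 504.53

504.53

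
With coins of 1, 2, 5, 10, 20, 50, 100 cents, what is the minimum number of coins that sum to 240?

240 − 2×100→40 − 2×20→0
Total coins = 2 + 2 = 4

4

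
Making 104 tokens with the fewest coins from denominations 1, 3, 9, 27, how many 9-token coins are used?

104 = 3×27 + 2×9 + 1×3 + 2×1
Count of 9: 2

2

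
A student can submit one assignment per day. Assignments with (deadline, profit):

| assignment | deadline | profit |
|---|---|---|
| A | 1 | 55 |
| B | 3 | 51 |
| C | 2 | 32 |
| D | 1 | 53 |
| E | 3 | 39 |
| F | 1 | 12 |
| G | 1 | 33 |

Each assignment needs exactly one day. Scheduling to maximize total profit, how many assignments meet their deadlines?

Profit order: A=55 D=53 B=51 E=39 G=33 C=32 F=12
Assign: A→slot 1, D skipped, B→slot 3, E→slot 2, G skipped, C skipped, F skipped.
Slots: [1:A] [2:E] [3:B]
3 of 7 scheduled.

3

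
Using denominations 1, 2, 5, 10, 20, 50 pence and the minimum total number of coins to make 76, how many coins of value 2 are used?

0

76 − 1×50→26 − 1×20→6 − 1×5→1 − 1×1→0
Count of 2: 0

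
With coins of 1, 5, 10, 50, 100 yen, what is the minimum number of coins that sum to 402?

6

402 − 4×100→2 − 2×1→0
Total coins = 4 + 2 = 6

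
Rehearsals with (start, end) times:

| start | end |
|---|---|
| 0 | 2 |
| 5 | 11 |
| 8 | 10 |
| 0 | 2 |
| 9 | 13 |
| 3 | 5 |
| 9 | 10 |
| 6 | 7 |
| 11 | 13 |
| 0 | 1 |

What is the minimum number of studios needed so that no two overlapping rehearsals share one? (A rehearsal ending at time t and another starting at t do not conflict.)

The answer is the maximum number of intervals overlapping at any instant.
Events (time:±→running): 0:+→1 0:+→2 0:+→3 1:-→2 2:-→1 2:-→0 3:+→1 5:-→0 5:+→1 6:+→2 7:-→1 8:+→2 9:+→3 9:+→4 … peak 4.

4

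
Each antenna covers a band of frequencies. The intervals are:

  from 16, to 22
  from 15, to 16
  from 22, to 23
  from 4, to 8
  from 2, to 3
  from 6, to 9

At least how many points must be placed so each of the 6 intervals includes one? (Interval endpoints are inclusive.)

Process intervals by earliest right end; each time one isn't hit yet, stab at its right endpoint.
Sorted: [2,3] [4,8] [6,9] [15,16] [16,22] [22,23]
{[2,3]} hit by 3; {[4,8],[6,9]} hit by 8; {[15,16],[16,22]} hit by 16; {[22,23]} hit by 23.
Points: 3, 8, 16, 23 (4 total).

4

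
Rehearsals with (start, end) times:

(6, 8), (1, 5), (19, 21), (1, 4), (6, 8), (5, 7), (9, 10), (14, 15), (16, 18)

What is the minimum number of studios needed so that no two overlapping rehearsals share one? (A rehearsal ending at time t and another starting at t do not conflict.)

The answer is the maximum number of intervals overlapping at any instant.
starts: [1, 1, 5, 6, 6, 9, 14, 16, 19]
ends:   [4, 5, 7, 8, 8, 10, 15, 18, 21]
s1→1 s1→2 e4→1 e5→0 s5→1 s6→2 s6→3  — peak 3.

3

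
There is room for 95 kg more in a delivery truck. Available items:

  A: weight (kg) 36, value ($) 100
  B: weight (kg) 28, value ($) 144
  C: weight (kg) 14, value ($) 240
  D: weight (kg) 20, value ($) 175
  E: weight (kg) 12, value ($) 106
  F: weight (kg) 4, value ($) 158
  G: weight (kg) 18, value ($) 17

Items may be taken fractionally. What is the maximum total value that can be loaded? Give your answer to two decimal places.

870.22

Greedy by value/weight ratio, highest first.
Ratios (sorted): F 39.50, C 17.14, E 8.83, D 8.75, B 5.14, A 2.78, G 0.94
take F (4 @ 158); take C (14 @ 240); take E (12 @ 106); take D (20 @ 175); take B (28 @ 144); take 17/36 of A → 47.22. Capacity used 95/95.
Total value = 870.22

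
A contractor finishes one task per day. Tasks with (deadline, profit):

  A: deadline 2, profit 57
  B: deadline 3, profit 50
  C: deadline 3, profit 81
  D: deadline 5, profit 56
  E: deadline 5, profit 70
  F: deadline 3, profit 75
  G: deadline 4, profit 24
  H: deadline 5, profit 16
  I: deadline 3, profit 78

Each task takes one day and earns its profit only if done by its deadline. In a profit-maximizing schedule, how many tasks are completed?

Take jobs in profit order; each goes to the latest open slot no later than its deadline.
Profit order: C=81 I=78 F=75 E=70 A=57 D=56 B=50 G=24 H=16
Assign: C→slot 3, I→slot 2, F→slot 1, E→slot 5, A skipped, D→slot 4, B skipped, G skipped, H skipped.
Slots: [1:F] [2:I] [3:C] [4:D] [5:E]
5 of 9 scheduled.

5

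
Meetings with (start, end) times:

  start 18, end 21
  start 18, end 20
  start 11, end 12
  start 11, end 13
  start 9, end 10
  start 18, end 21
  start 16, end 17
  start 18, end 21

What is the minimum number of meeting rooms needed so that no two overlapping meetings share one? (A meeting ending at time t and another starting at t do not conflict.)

The answer is the maximum number of intervals overlapping at any instant.
Events (time:±→running): 9:+→1 10:-→0 11:+→1 11:+→2 12:-→1 13:-→0 16:+→1 17:-→0 18:+→1 18:+→2 18:+→3 18:+→4 … peak 4.

4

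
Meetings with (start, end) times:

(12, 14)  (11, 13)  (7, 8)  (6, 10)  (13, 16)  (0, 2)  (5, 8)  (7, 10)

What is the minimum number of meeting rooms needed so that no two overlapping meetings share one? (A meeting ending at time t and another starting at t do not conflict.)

Count concurrent intervals with a sweep; the peak is the room count.
Events (time:±→running): 0:+→1 2:-→0 5:+→1 6:+→2 7:+→3 7:+→4 … peak 4.

4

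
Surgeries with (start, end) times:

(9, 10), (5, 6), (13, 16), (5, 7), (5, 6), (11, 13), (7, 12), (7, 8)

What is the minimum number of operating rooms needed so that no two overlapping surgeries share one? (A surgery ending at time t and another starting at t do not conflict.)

3

Count concurrent intervals with a sweep; the peak is the room count.
starts: [5, 5, 5, 7, 7, 9, 11, 13]
ends:   [6, 6, 7, 8, 10, 12, 13, 16]
s5→1 s5→2 s5→3  — peak 3.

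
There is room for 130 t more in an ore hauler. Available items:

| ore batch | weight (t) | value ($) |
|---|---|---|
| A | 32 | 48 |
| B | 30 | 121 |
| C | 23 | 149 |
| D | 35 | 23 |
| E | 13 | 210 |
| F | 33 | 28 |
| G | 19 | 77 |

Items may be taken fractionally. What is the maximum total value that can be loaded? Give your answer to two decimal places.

616.03

Order: E (210/13=16.15) > C (149/23=6.48) > G (77/19=4.05) > B (121/30=4.03) > A (48/32=1.50) > F (28/33=0.85) > D (23/35=0.66)
Fill: take E (13 @ 210) → take C (23 @ 149) → take G (19 @ 77) → take B (30 @ 121) → take A (32 @ 48) → take 13/33 of F → 11.03; 130/130 used.
Total value = 616.03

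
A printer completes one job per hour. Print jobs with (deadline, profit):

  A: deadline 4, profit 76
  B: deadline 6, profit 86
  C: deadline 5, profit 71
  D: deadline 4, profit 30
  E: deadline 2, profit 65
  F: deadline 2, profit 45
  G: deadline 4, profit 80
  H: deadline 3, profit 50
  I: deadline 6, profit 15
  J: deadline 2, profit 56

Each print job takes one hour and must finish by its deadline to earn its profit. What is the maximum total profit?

434

Take jobs in profit order; each goes to the latest open slot no later than its deadline.
Profit order: B=86 G=80 A=76 C=71 E=65 J=56 H=50 F=45 D=30 I=15
Assign: B→slot 6, G→slot 4, A→slot 3, C→slot 5, E→slot 2, J→slot 1, H skipped, F skipped, D skipped, I skipped.
Slots: [1:J] [2:E] [3:A] [4:G] [5:C] [6:B]
Profit = 56 + 65 + 76 + 80 + 71 + 86 = 434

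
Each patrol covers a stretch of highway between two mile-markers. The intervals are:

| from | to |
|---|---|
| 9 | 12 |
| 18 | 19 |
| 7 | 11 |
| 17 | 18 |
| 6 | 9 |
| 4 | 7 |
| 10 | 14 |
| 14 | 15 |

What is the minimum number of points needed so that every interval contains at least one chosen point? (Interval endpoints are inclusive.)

Sort by right endpoint; whenever an interval is uncovered, place a point at its right end.
Sorted: [4,7] [6,9] [7,11] [9,12] [10,14] [14,15] [17,18] [18,19]
{[4,7],[6,9],[7,11]} hit by 7; {[9,12],[10,14]} hit by 12; {[14,15]} hit by 15; {[17,18],[18,19]} hit by 18.
Points: 7, 12, 15, 18 (4 total).

4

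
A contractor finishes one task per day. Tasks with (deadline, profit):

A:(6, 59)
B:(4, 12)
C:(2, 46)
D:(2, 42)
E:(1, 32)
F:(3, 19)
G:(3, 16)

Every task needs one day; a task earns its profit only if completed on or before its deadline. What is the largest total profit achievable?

178

Profit order: A=59 C=46 D=42 E=32 F=19 G=16 B=12
Assign: A→slot 6, C→slot 2, D→slot 1, E skipped, F→slot 3, G skipped, B→slot 4.
Slots: [1:D] [2:C] [3:F] [4:B] [6:A]
Profit = 42 + 46 + 19 + 12 + 59 = 178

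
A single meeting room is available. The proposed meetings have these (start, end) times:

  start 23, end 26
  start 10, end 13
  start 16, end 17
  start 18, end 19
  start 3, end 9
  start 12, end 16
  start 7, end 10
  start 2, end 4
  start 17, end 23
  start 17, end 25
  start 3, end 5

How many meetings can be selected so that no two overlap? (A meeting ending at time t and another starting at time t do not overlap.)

6

Sort by end time and greedily take each interval whose start is ≥ the last chosen end.
By end time: (2,4), (3,5), (3,9), (7,10), (10,13), (12,16), (16,17), (18,19), (17,23), (17,25), (23,26).
Pick (2,4); next start ≥ 4 → (7,10); next start ≥ 10 → (10,13); next start ≥ 13 → (16,17); next start ≥ 17 → (18,19); next start ≥ 19 → (23,26).
Selected 6 meetings.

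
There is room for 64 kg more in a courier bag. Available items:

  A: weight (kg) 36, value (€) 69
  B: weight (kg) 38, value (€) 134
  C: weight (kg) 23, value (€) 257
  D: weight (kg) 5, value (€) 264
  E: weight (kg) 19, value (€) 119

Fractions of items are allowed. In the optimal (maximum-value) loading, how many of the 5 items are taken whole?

3

Sort by value per unit weight and fill in that order.
Ratios (sorted): D 52.80, C 11.17, E 6.26, B 3.53, A 1.92
take D (5 @ 264); take C (23 @ 257); take E (19 @ 119); take 17/38 of B → 59.95. Capacity used 64/64.
3 item(s) taken whole; one partial (take 17/38 of B).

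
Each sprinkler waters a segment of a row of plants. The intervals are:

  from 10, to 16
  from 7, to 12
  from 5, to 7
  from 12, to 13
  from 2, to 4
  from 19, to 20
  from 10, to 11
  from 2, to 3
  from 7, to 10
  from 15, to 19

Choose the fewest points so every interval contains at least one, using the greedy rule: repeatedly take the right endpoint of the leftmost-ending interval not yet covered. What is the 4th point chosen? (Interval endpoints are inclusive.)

By right end: [2,3]  [2,4]  [5,7]  [7,10]  [10,11]  [7,12]  [12,13]  [10,16]  [15,19]  [19,20]
[2,3] uncovered → point at 3; [5,7] uncovered → point at 7; [10,11] uncovered → point at 11; [12,13] uncovered → point at 13; [15,19] uncovered → point at 19.
Points: 3, 7, 11, 13, 19 (5 total).

13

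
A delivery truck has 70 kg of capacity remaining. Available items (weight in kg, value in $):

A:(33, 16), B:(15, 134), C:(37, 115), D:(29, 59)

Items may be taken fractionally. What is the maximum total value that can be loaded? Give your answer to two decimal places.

285.62

Sort by value per unit weight and fill in that order.
Order: B (134/15=8.93) > C (115/37=3.11) > D (59/29=2.03) > A (16/33=0.48)
Fill: take B (15 @ 134) → take C (37 @ 115) → take 18/29 of D → 36.62; 70/70 used.
Total value = 285.62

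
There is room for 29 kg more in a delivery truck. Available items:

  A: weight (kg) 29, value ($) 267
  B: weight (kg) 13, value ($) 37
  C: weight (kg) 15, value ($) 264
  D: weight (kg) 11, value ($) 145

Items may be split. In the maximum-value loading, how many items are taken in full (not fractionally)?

Greedy by value/weight ratio, highest first.
Ratios (sorted): C 17.60, D 13.18, A 9.21, B 2.85
take C (15 @ 264); take D (11 @ 145); take 3/29 of A → 27.62. Capacity used 29/29.
2 item(s) taken whole; one partial (take 3/29 of A).

2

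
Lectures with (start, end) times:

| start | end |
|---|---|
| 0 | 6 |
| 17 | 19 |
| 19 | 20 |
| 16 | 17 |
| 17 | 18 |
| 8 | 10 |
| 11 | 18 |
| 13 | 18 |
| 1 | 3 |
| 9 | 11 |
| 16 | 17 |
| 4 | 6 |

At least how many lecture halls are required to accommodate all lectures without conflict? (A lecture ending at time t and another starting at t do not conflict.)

starts: [0, 1, 4, 8, 9, 11, 13, 16, 16, 17, 17, 19]
ends:   [3, 6, 6, 10, 11, 17, 17, 18, 18, 18, 19, 20]
s0→1 s1→2 e3→1 s4→2 e6→1 e6→0 s8→1 s9→2 e10→1 e11→0 s11→1 s13→2 s16→3 s16→4  — peak 4.

4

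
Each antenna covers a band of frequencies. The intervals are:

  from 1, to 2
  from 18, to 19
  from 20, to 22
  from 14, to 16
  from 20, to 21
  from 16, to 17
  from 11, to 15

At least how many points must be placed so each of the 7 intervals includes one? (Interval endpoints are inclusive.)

5

Process intervals by earliest right end; each time one isn't hit yet, stab at its right endpoint.
By right end: [1,2]  [11,15]  [14,16]  [16,17]  [18,19]  [20,21]  [20,22]
[1,2] uncovered → point at 2; [11,15] uncovered → point at 15; [16,17] uncovered → point at 17; [18,19] uncovered → point at 19; [20,21] uncovered → point at 21.
Points: 2, 15, 17, 19, 21 (5 total).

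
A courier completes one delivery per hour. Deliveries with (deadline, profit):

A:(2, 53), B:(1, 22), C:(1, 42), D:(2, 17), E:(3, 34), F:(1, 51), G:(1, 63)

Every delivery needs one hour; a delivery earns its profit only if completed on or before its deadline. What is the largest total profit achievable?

Profit order: G=63 A=53 F=51 C=42 E=34 B=22 D=17
Assign: G→slot 1, A→slot 2, F skipped, C skipped, E→slot 3, B skipped, D skipped.
Slots: [1:G] [2:A] [3:E]
Profit = 63 + 53 + 34 = 150

150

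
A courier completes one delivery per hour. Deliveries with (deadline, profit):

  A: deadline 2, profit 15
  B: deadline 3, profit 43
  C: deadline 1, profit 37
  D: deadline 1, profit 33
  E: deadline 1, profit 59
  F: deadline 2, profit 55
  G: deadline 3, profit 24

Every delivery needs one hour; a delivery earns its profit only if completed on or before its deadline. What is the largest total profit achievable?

157

Take jobs in profit order; each goes to the latest open slot no later than its deadline.
Profit order: E=59 F=55 B=43 C=37 D=33 G=24 A=15
Assign: E→slot 1, F→slot 2, B→slot 3, C skipped, D skipped, G skipped, A skipped.
Slots: [1:E] [2:F] [3:B]
Profit = 59 + 55 + 43 = 157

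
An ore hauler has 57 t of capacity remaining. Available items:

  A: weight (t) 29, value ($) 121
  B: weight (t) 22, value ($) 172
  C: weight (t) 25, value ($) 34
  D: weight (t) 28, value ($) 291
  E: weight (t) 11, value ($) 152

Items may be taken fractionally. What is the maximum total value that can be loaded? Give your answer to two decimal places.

583.73

Order: E (152/11=13.82) > D (291/28=10.39) > B (172/22=7.82) > A (121/29=4.17) > C (34/25=1.36)
Fill: take E (11 @ 152) → take D (28 @ 291) → take 18/22 of B → 140.73; 57/57 used.
Total value = 583.73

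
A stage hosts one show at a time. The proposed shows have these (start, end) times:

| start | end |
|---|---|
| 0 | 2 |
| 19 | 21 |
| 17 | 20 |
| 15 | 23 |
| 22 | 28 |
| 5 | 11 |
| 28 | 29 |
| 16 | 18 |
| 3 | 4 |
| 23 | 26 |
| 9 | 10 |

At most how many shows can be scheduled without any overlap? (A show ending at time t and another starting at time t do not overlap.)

By end time: (0,2), (3,4), (9,10), (5,11), (16,18), (17,20), (19,21), (15,23), (23,26), (22,28), (28,29).
Pick (0,2); next start ≥ 2 → (3,4); next start ≥ 4 → (9,10); next start ≥ 10 → (16,18); next start ≥ 18 → (19,21); next start ≥ 21 → (23,26); next start ≥ 26 → (28,29).
Selected 7 shows.

7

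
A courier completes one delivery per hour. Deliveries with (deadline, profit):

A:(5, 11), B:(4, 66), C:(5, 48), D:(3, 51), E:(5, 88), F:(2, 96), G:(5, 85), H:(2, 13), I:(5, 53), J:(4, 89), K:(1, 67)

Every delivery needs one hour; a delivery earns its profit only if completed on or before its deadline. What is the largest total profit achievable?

By profit: F(d2,96), J(d4,89), E(d5,88), G(d5,85), K(d1,67), B(d4,66), I(d5,53), D(d3,51), C(d5,48), H(d2,13), A(d5,11)
F→slot 2; J→slot 4; E→slot 5; G→slot 3; K→slot 1; B skipped; I skipped; D skipped; C skipped; H skipped; A skipped.
Profit = 67 + 96 + 85 + 89 + 88 = 425

425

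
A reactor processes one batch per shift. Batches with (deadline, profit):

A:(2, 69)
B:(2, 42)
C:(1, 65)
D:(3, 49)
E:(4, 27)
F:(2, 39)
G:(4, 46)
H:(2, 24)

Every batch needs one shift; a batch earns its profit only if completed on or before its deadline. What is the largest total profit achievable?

Take jobs in profit order; each goes to the latest open slot no later than its deadline.
Profit order: A=69 C=65 D=49 G=46 B=42 F=39 E=27 H=24
Assign: A→slot 2, C→slot 1, D→slot 3, G→slot 4, B skipped, F skipped, E skipped, H skipped.
Slots: [1:C] [2:A] [3:D] [4:G]
Profit = 65 + 69 + 49 + 46 = 229

229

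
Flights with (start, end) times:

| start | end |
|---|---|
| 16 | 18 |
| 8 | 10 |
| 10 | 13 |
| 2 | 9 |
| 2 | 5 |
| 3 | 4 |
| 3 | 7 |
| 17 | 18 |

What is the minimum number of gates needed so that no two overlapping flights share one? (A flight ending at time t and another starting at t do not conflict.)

The answer is the maximum number of intervals overlapping at any instant.
starts: [2, 2, 3, 3, 8, 10, 16, 17]
ends:   [4, 5, 7, 9, 10, 13, 18, 18]
s2→1 s2→2 s3→3 s3→4  — peak 4.

4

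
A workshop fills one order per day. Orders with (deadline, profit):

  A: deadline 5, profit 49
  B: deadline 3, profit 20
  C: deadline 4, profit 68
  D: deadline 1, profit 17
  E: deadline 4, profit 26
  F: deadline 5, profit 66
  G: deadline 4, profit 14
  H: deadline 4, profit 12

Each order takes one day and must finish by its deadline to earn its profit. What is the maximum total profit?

Sort by profit descending; place each in the latest free slot ≤ its deadline.
By profit: C(d4,68), F(d5,66), A(d5,49), E(d4,26), B(d3,20), D(d1,17), G(d4,14), H(d4,12)
C→slot 4; F→slot 5; A→slot 3; E→slot 2; B→slot 1; D skipped; G skipped; H skipped.
Profit = 20 + 26 + 49 + 68 + 66 = 229

229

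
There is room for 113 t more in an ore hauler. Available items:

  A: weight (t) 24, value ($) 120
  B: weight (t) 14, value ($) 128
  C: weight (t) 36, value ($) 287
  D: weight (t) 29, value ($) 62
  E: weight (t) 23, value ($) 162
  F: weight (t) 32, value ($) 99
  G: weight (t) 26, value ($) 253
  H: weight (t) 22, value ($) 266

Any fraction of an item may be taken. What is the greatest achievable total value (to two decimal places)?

1039.65

Ratios (sorted): H 12.09, G 9.73, B 9.14, C 7.97, E 7.04, A 5.00, F 3.09, D 2.14
take H (22 @ 266); take G (26 @ 253); take B (14 @ 128); take C (36 @ 287); take 15/23 of E → 105.65. Capacity used 113/113.
Total value = 1039.65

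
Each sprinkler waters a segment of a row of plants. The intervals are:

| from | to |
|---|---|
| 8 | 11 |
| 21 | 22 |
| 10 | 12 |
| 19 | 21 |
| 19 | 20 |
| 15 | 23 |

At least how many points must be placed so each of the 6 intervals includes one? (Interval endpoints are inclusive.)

Sort by right endpoint; whenever an interval is uncovered, place a point at its right end.
By right end: [8,11]  [10,12]  [19,20]  [19,21]  [21,22]  [15,23]
[8,11] uncovered → point at 11; [19,20] uncovered → point at 20; [21,22] uncovered → point at 22.
Points: 11, 20, 22 (3 total).

3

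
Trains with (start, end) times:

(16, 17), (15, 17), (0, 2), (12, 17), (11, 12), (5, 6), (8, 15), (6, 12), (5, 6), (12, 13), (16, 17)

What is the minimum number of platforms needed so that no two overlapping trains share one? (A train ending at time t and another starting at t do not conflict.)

The answer is the maximum number of intervals overlapping at any instant.
Events (time:±→running): 0:+→1 2:-→0 5:+→1 5:+→2 6:-→1 6:-→0 6:+→1 8:+→2 11:+→3 12:-→2 12:-→1 12:+→2 12:+→3 13:-→2 15:-→1 15:+→2 16:+→3 16:+→4 … peak 4.

4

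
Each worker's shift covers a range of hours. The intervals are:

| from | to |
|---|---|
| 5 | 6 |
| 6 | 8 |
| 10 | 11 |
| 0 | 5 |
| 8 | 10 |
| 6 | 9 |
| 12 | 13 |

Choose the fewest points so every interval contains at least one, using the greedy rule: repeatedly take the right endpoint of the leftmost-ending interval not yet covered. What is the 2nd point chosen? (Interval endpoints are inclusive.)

Sort by right endpoint; whenever an interval is uncovered, place a point at its right end.
By right end: [0,5]  [5,6]  [6,8]  [6,9]  [8,10]  [10,11]  [12,13]
[0,5] uncovered → point at 5; [6,8] uncovered → point at 8; [10,11] uncovered → point at 11; [12,13] uncovered → point at 13.
Points: 5, 8, 11, 13 (4 total).

8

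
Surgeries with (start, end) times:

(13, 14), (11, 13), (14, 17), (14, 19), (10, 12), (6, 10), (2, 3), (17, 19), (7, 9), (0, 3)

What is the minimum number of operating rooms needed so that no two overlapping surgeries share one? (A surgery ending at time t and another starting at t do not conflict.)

Events (time:±→running): 0:+→1 2:+→2 … peak 2.

2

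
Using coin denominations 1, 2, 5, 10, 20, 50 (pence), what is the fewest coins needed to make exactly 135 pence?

Use the largest denomination that fits, subtract, and repeat.
135 = 2×50 + 1×20 + 1×10 + 1×5
Total coins = 2 + 1 + 1 + 1 = 5

5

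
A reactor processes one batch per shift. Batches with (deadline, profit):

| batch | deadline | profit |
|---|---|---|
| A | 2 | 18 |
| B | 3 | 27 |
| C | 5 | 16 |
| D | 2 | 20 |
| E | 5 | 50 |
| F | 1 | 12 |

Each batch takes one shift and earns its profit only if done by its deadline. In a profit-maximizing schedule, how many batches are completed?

5

Take jobs in profit order; each goes to the latest open slot no later than its deadline.
By profit: E(d5,50), B(d3,27), D(d2,20), A(d2,18), C(d5,16), F(d1,12)
E→slot 5; B→slot 3; D→slot 2; A→slot 1; C→slot 4; F skipped.
5 of 6 scheduled.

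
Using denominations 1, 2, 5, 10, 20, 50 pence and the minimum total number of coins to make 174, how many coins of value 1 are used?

0

Greedy: take as many of the largest coin as possible, then repeat with the remainder.
174 = 3×50 + 1×20 + 2×2
Count of 1: 0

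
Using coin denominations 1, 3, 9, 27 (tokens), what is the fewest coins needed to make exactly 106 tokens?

106 − 3×27→25 − 2×9→7 − 2×3→1 − 1×1→0
Total coins = 3 + 2 + 2 + 1 = 8

8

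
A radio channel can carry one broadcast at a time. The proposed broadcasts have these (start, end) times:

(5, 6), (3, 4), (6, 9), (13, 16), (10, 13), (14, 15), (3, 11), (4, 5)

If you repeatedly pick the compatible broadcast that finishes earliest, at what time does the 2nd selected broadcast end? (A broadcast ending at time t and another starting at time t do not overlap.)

Greedy by earliest finish: after sorting by end time, pick each interval compatible with the last pick.
By end time: (3,4), (4,5), (5,6), (6,9), (3,11), (10,13), (14,15), (13,16).
Pick (3,4); next start ≥ 4 → (4,5); next start ≥ 5 → (5,6); next start ≥ 6 → (6,9); next start ≥ 9 → (10,13); next start ≥ 13 → (14,15).
Selected: (3,4) (4,5) (5,6) (6,9) (10,13) (14,15)

5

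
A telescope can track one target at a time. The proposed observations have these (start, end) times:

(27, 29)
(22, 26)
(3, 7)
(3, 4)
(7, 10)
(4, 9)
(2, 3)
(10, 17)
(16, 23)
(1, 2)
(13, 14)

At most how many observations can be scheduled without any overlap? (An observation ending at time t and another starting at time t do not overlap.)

Sort by end time and greedily take each interval whose start is ≥ the last chosen end.
Sorted by end: (1,2)  (2,3)  (3,4)  (3,7)  (4,9)  (7,10)  (13,14)  (10,17)  (16,23)  (22,26)  (27,29)
take (1,2); take (2,3); take (3,4); skip (3,7); take (4,9); take (13,14); take (16,23); take (27,29).
Selected 7 observations.

7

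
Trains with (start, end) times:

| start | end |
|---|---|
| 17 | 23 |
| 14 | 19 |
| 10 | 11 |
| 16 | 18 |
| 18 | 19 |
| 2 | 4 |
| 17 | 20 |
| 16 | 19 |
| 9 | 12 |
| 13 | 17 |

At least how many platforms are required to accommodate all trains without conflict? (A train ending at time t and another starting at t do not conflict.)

5

The answer is the maximum number of intervals overlapping at any instant.
Events (time:±→running): 2:+→1 4:-→0 9:+→1 10:+→2 11:-→1 12:-→0 13:+→1 14:+→2 16:+→3 16:+→4 17:-→3 17:+→4 17:+→5 … peak 5.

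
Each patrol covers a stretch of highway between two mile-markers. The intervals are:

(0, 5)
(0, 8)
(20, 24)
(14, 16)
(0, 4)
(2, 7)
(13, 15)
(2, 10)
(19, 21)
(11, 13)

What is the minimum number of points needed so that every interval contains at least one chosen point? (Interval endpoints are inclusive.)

4

By right end: [0,4]  [0,5]  [2,7]  [0,8]  [2,10]  [11,13]  [13,15]  [14,16]  [19,21]  [20,24]
[0,4] uncovered → point at 4; [11,13] uncovered → point at 13; [14,16] uncovered → point at 16; [19,21] uncovered → point at 21.
Points: 4, 13, 16, 21 (4 total).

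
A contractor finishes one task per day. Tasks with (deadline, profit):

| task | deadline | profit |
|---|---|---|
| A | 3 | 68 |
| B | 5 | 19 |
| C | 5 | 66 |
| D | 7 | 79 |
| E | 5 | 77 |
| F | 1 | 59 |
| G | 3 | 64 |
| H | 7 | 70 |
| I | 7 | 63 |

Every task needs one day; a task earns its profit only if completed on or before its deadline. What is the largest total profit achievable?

By profit: D(d7,79), E(d5,77), H(d7,70), A(d3,68), C(d5,66), G(d3,64), I(d7,63), F(d1,59), B(d5,19)
D→slot 7; E→slot 5; H→slot 6; A→slot 3; C→slot 4; G→slot 2; I→slot 1; F skipped; B skipped.
Profit = 63 + 64 + 68 + 66 + 77 + 70 + 79 = 487

487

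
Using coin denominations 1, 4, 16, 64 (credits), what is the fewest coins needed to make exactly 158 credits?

8

158 − 2×64→30 − 1×16→14 − 3×4→2 − 2×1→0
Total coins = 2 + 1 + 3 + 2 = 8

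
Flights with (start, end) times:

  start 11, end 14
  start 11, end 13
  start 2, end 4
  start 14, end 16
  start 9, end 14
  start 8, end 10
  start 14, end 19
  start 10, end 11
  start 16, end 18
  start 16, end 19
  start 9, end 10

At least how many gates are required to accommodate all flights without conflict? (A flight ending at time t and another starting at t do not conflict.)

Events (time:±→running): 2:+→1 4:-→0 8:+→1 9:+→2 9:+→3 … peak 3.

3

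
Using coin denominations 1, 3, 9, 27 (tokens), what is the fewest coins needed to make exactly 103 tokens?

7

Use the largest denomination that fits, subtract, and repeat.
103 = 3×27 + 2×9 + 1×3 + 1×1
Total coins = 3 + 2 + 1 + 1 = 7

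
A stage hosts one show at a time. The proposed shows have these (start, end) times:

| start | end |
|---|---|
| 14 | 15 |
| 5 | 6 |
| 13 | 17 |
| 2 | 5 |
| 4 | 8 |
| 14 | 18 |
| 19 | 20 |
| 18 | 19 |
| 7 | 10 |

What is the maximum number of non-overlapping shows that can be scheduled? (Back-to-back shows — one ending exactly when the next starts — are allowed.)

6

Order by finish time; keep every interval that doesn't clash with the previous kept one.
By end time: (2,5), (5,6), (4,8), (7,10), (14,15), (13,17), (14,18), (18,19), (19,20).
Pick (2,5); next start ≥ 5 → (5,6); next start ≥ 6 → (7,10); next start ≥ 10 → (14,15); next start ≥ 15 → (18,19); next start ≥ 19 → (19,20).
Selected 6 shows.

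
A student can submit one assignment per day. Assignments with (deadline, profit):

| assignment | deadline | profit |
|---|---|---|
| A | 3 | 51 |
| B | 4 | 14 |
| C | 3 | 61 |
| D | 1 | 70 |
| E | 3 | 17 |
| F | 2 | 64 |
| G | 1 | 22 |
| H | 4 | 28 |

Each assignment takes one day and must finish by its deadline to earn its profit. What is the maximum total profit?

223

Take jobs in profit order; each goes to the latest open slot no later than its deadline.
Profit order: D=70 F=64 C=61 A=51 H=28 G=22 E=17 B=14
Assign: D→slot 1, F→slot 2, C→slot 3, A skipped, H→slot 4, G skipped, E skipped, B skipped.
Slots: [1:D] [2:F] [3:C] [4:H]
Profit = 70 + 64 + 61 + 28 = 223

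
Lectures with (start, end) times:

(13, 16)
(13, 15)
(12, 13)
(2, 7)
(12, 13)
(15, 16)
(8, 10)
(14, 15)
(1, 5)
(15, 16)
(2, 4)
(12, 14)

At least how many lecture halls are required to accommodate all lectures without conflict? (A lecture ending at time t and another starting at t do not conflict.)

Events (time:±→running): 1:+→1 2:+→2 2:+→3 … peak 3.

3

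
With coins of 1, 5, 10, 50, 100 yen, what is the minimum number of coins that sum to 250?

Greedy: take as many of the largest coin as possible, then repeat with the remainder.
250 − 2×100→50 − 1×50→0
Total coins = 2 + 1 = 3

3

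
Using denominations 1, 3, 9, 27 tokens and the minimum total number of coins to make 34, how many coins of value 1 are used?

1

Greedy: take as many of the largest coin as possible, then repeat with the remainder.
34 = 1×27 + 2×3 + 1×1
Count of 1: 1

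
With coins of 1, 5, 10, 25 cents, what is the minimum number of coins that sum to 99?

9

99 − 3×25→24 − 2×10→4 − 4×1→0
Total coins = 3 + 2 + 4 = 9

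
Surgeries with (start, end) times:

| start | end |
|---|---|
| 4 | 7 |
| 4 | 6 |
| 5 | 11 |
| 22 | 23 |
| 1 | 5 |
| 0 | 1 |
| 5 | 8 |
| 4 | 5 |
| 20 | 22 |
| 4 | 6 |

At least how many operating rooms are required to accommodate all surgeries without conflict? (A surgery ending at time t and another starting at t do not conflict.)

Events (time:±→running): 0:+→1 1:-→0 1:+→1 4:+→2 4:+→3 4:+→4 4:+→5 … peak 5.

5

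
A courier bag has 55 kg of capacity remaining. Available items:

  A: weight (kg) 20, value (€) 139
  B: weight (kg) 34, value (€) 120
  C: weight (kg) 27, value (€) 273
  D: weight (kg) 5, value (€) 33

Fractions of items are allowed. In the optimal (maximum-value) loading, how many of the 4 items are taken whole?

3

Sort by value per unit weight and fill in that order.
Order: C (273/27=10.11) > A (139/20=6.95) > D (33/5=6.60) > B (120/34=3.53)
Fill: take C (27 @ 273) → take A (20 @ 139) → take D (5 @ 33) → take 3/34 of B → 10.59; 55/55 used.
3 item(s) taken whole; one partial (take 3/34 of B).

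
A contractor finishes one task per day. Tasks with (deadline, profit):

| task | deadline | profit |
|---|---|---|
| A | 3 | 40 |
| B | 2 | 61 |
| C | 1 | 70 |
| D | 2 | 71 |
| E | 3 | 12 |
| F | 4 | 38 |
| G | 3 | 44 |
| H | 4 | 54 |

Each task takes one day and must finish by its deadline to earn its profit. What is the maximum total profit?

Take jobs in profit order; each goes to the latest open slot no later than its deadline.
Profit order: D=71 C=70 B=61 H=54 G=44 A=40 F=38 E=12
Assign: D→slot 2, C→slot 1, B skipped, H→slot 4, G→slot 3, A skipped, F skipped, E skipped.
Slots: [1:C] [2:D] [3:G] [4:H]
Profit = 70 + 71 + 44 + 54 = 239

239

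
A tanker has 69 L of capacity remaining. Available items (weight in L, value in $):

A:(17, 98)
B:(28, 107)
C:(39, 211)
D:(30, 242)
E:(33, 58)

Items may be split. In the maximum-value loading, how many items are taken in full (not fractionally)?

Greedy by value/weight ratio, highest first.
Ratios (sorted): D 8.07, A 5.76, C 5.41, B 3.82, E 1.76
take D (30 @ 242); take A (17 @ 98); take 22/39 of C → 119.03. Capacity used 69/69.
2 item(s) taken whole; one partial (take 22/39 of C).

2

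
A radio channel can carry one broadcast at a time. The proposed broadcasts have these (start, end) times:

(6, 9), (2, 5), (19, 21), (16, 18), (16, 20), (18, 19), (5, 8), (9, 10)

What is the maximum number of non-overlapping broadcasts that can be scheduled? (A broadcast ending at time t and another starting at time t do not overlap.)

Sort by end time and greedily take each interval whose start is ≥ the last chosen end.
Sorted by end: (2,5)  (5,8)  (6,9)  (9,10)  (16,18)  (18,19)  (16,20)  (19,21)
take (2,5); take (5,8); take (9,10); take (16,18); take (18,19); skip (16,20); take (19,21).
Selected 6 broadcasts.

6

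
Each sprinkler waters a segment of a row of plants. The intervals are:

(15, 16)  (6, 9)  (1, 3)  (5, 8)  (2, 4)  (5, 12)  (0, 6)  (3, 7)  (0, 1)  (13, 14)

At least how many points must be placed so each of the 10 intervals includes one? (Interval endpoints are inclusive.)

5

Sorted: [0,1] [1,3] [2,4] [0,6] [3,7] [5,8] [6,9] [5,12] [13,14] [15,16]
{[0,1],[1,3]} hit by 1; {[2,4],[0,6],[3,7]} hit by 4; {[5,8],[6,9],[5,12]} hit by 8; {[13,14]} hit by 14; {[15,16]} hit by 16.
Points: 1, 4, 8, 14, 16 (5 total).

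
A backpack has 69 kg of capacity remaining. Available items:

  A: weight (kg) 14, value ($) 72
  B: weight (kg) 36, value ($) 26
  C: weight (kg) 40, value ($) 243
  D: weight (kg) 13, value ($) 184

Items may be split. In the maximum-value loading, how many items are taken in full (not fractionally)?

3

Sort by value per unit weight and fill in that order.
Order: D (184/13=14.15) > C (243/40=6.08) > A (72/14=5.14) > B (26/36=0.72)
Fill: take D (13 @ 184) → take C (40 @ 243) → take A (14 @ 72) → take 2/36 of B → 1.44; 69/69 used.
3 item(s) taken whole; one partial (take 2/36 of B).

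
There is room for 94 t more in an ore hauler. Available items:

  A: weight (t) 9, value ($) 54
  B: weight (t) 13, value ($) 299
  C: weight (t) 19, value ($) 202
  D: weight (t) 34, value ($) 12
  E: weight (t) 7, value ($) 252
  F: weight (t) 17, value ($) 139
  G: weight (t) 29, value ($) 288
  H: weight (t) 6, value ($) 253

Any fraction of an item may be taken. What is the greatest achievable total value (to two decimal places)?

1451.00

Ratios (sorted): H 42.17, E 36.00, B 23.00, C 10.63, G 9.93, F 8.18, A 6.00, D 0.35
take H (6 @ 253); take E (7 @ 252); take B (13 @ 299); take C (19 @ 202); take G (29 @ 288); take F (17 @ 139); take 3/9 of A → 18.00. Capacity used 94/94.
Total value = 1451.00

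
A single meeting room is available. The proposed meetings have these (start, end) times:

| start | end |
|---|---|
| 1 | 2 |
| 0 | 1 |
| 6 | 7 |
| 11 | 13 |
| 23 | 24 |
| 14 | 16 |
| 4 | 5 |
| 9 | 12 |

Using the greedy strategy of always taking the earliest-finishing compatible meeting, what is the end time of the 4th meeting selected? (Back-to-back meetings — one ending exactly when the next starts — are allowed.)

7

Sort by end time and greedily take each interval whose start is ≥ the last chosen end.
By end time: (0,1), (1,2), (4,5), (6,7), (9,12), (11,13), (14,16), (23,24).
Pick (0,1); next start ≥ 1 → (1,2); next start ≥ 2 → (4,5); next start ≥ 5 → (6,7); next start ≥ 7 → (9,12); next start ≥ 12 → (14,16); next start ≥ 16 → (23,24).
Selected: (0,1) (1,2) (4,5) (6,7) (9,12) (14,16) (23,24)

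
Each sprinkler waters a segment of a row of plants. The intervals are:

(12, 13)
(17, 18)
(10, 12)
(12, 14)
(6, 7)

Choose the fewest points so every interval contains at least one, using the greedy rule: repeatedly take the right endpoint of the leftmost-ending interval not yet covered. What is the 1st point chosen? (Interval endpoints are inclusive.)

7

Process intervals by earliest right end; each time one isn't hit yet, stab at its right endpoint.
Sorted: [6,7] [10,12] [12,13] [12,14] [17,18]
{[6,7]} hit by 7; {[10,12],[12,13],[12,14]} hit by 12; {[17,18]} hit by 18.
Points: 7, 12, 18 (3 total).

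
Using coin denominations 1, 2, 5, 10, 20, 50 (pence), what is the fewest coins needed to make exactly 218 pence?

218 − 4×50→18 − 1×10→8 − 1×5→3 − 1×2→1 − 1×1→0
Total coins = 4 + 1 + 1 + 1 + 1 = 8

8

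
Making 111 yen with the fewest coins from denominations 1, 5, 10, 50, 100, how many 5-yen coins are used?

Use the largest denomination that fits, subtract, and repeat.
111 = 1×100 + 1×10 + 1×1
Count of 5: 0

0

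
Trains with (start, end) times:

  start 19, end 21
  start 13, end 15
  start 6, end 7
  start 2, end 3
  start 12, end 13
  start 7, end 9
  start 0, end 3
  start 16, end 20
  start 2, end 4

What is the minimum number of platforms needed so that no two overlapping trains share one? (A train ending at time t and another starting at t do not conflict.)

Count concurrent intervals with a sweep; the peak is the room count.
starts: [0, 2, 2, 6, 7, 12, 13, 16, 19]
ends:   [3, 3, 4, 7, 9, 13, 15, 20, 21]
s0→1 s2→2 s2→3  — peak 3.

3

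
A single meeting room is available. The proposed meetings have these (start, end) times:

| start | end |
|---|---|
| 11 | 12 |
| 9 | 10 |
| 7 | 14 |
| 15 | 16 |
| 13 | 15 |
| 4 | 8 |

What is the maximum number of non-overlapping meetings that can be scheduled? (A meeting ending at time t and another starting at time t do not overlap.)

Sorted by end: (4,8)  (9,10)  (11,12)  (7,14)  (13,15)  (15,16)
take (4,8); take (9,10); take (11,12); skip (7,14); take (13,15); take (15,16).
Selected 5 meetings.

5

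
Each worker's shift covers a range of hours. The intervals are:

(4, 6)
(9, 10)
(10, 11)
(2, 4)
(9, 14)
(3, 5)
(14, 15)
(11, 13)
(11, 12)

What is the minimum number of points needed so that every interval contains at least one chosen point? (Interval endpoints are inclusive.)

Process intervals by earliest right end; each time one isn't hit yet, stab at its right endpoint.
Sorted: [2,4] [3,5] [4,6] [9,10] [10,11] [11,12] [11,13] [9,14] [14,15]
{[2,4],[3,5],[4,6]} hit by 4; {[9,10],[10,11]} hit by 10; {[11,12],[11,13],[9,14]} hit by 12; {[14,15]} hit by 15.
Points: 4, 10, 12, 15 (4 total).

4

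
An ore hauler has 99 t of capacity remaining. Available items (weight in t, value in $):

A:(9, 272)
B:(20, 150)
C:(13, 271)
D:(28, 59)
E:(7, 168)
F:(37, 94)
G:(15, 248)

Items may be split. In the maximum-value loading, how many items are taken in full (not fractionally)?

Sort by value per unit weight and fill in that order.
Order: A (272/9=30.22) > E (168/7=24.00) > C (271/13=20.85) > G (248/15=16.53) > B (150/20=7.50) > F (94/37=2.54) > D (59/28=2.11)
Fill: take A (9 @ 272) → take E (7 @ 168) → take C (13 @ 271) → take G (15 @ 248) → take B (20 @ 150) → take 35/37 of F → 88.92; 99/99 used.
5 item(s) taken whole; one partial (take 35/37 of F).

5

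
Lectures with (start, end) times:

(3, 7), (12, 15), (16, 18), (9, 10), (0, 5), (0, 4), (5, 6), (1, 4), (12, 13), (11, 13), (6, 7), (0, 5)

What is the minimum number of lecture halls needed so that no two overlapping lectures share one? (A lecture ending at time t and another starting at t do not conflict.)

5

Events (time:±→running): 0:+→1 0:+→2 0:+→3 1:+→4 3:+→5 … peak 5.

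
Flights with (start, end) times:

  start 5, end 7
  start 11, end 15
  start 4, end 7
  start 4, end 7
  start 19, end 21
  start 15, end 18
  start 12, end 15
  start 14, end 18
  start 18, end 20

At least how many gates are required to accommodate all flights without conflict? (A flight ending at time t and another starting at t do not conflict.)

The answer is the maximum number of intervals overlapping at any instant.
Events (time:±→running): 4:+→1 4:+→2 5:+→3 … peak 3.

3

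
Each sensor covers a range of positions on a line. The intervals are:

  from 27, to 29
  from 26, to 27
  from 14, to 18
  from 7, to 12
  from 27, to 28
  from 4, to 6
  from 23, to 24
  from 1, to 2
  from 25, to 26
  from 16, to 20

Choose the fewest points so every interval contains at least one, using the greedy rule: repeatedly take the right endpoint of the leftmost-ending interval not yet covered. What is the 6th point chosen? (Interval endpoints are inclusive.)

Sorted: [1,2] [4,6] [7,12] [14,18] [16,20] [23,24] [25,26] [26,27] [27,28] [27,29]
{[1,2]} hit by 2; {[4,6]} hit by 6; {[7,12]} hit by 12; {[14,18],[16,20]} hit by 18; {[23,24]} hit by 24; {[25,26],[26,27]} hit by 26; {[27,28],[27,29]} hit by 28.
Points: 2, 6, 12, 18, 24, 26, 28 (7 total).

26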